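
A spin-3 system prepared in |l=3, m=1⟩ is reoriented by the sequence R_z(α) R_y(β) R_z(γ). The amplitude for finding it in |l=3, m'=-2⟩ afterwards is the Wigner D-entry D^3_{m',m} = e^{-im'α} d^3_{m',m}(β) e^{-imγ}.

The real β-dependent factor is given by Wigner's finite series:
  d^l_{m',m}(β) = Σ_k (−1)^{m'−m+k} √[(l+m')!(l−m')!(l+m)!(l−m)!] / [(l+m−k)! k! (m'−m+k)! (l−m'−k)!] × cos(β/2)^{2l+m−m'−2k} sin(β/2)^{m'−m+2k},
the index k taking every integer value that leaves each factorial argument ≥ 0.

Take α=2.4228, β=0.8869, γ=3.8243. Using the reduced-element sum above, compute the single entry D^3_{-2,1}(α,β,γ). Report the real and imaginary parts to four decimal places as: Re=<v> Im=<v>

Re=0.1706 Im=0.2785

Split into d^3_{-2,1}(β=0.8869) × two z-phases.
Half-angle: c=0.903277, s=0.429058. N=√(1·120·24·2)=75.894664
k∈{3,4} keeps every argument non-negative
  k=3: (−1)^0·75.8947/(12)·0.9033^3·0.4291^3 = +0.368164
  k=4: (−1)^1·75.8947/(24)·0.9033^1·0.4291^5 = -0.041534
d^3_{-2,1}(0.8869) = +0.368164 -0.041534 = +0.326630
Attach z-rotation phases: D = e^{-i(-2)(2.4228)}·(+0.326630)·e^{-i(1)(3.8243)} = +0.170585+0.278546i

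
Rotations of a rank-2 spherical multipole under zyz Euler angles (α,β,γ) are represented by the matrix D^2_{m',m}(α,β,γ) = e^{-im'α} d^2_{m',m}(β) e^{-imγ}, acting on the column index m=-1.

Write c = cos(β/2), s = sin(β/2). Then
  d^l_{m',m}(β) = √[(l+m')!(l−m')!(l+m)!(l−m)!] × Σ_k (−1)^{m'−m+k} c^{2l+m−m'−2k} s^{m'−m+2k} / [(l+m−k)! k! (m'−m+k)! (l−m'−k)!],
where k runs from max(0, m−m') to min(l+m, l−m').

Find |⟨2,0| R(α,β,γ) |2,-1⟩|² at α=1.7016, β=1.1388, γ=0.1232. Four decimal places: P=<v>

Split into d^2_{0,-1}(β=1.1388) × two z-phases.
c=cos(1.1388/2)=0.842225, s=sin(1.1388/2)=0.539127; N=√[2·2·1·6]=4.898979
k∈{0,1} keeps every argument non-negative
  k=0: (−1)^1·4.8990/(2)·0.8422^3·0.5391^1 = -0.788952
  k=1: (−1)^2·4.8990/(2)·0.8422^1·0.5391^3 = +0.323278
d^2_{0,-1}(1.1388) = -0.788952 +0.323278 = -0.465673
|D^2_{0,-1}|² = |d^2_{0,-1}(β)|² = (-0.465673)² = 0.216852 (the z-rotation phases have unit modulus)

P=0.2169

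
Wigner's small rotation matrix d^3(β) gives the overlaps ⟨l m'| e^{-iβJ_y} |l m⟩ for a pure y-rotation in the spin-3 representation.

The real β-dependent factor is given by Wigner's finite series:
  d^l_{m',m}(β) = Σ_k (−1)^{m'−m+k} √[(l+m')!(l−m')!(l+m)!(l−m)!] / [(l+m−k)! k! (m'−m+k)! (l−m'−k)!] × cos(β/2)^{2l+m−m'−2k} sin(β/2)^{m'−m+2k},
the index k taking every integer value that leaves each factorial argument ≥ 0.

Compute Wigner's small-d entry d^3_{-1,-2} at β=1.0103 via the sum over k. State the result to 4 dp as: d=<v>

d=-0.3050

d^3_{-1,-2}(β=1.0103) via Wigner's sum:
With c≡cos(β/2)=0.875102 and s≡sin(β/2)=0.483939, N=[2·24·1·120]^{1/2}=75.894664
k: max(0,(-2)−(-1))=0 … min(3+(-2),3−(-1))=1
  k=0: (−1)^1·75.8947/(24)·0.8751^5·0.4839^1 = -0.785387
  k=1: (−1)^2·75.8947/(12)·0.8751^3·0.4839^3 = +0.480371
d^3_{-1,-2}(1.0103) = -0.785387 +0.480371 = -0.305015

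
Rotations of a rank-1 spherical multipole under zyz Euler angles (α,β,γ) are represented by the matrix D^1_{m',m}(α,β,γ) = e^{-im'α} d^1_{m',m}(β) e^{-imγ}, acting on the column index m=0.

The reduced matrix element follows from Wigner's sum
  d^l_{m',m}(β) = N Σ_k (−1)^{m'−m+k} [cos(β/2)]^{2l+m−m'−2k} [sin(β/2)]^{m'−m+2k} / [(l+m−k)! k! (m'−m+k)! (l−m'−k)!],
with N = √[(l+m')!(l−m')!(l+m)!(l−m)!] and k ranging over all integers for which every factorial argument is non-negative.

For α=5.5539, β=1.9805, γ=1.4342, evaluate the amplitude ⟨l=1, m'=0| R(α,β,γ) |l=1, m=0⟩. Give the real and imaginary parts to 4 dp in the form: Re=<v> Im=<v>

First d^1_{0,0}(β=1.9805), then the phase factors e^{-i(0)α} and e^{-i(0)γ}:
c=cos(1.9805/2)=0.548481, s=sin(1.9805/2)=0.836163; N=√[1·1·1·1]=1.000000
Admissible k: 0..1 (factorial args all ≥0)
  k=0: (−1)^0·1.0000/(1)·0.5485^2·0.8362^0 = +0.300831
  k=1: (−1)^1·1.0000/(1)·0.5485^0·0.8362^2 = -0.699169
d^1_{0,0}(1.9805) = +0.300831 -0.699169 = -0.398338
Phases: e^{-i·(0)·5.5539}=+1.000000+0.000000i, e^{-i·(0)·1.4342}=+1.000000+0.000000i ⇒ D=-0.398338+0.000000i

Re=-0.3983 Im=0.0000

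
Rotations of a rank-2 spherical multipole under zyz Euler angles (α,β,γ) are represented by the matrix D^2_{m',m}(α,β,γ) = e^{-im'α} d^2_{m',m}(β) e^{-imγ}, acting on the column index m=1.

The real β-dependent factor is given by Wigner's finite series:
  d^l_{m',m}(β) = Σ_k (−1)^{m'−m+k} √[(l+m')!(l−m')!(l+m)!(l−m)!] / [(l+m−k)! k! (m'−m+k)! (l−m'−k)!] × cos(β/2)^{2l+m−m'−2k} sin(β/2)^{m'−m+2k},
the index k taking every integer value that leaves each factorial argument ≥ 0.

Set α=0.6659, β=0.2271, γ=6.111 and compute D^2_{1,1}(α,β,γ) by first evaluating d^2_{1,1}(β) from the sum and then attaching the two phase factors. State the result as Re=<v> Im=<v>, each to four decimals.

Re=0.8246 Im=-0.4438

D^2_{1,1}(0.6659,0.2271,6.111) = e^{-i·1·0.6659}·d^2_{1,1}(0.2271)·e^{-i·1·6.111}. Compute d first:
With c≡cos(β/2)=0.993560 and s≡sin(β/2)=0.113306, N=[6·1·6·1]^{1/2}=6.000000
k: max(0,(1)−(1))=0 … min(2+(1),2−(1))=1
  k=0: (−1)^0·6.0000/(6)·0.9936^4·0.1133^0 = +0.974488
  k=1: (−1)^1·6.0000/(2)·0.9936^2·0.1133^2 = -0.038020
d^2_{1,1}(0.2271) = +0.974488 -0.038020 = +0.936468
Attach z-rotation phases: D = e^{-i(1)(0.6659)}·(+0.936468)·e^{-i(1)(6.111)} = +0.824634-0.443792i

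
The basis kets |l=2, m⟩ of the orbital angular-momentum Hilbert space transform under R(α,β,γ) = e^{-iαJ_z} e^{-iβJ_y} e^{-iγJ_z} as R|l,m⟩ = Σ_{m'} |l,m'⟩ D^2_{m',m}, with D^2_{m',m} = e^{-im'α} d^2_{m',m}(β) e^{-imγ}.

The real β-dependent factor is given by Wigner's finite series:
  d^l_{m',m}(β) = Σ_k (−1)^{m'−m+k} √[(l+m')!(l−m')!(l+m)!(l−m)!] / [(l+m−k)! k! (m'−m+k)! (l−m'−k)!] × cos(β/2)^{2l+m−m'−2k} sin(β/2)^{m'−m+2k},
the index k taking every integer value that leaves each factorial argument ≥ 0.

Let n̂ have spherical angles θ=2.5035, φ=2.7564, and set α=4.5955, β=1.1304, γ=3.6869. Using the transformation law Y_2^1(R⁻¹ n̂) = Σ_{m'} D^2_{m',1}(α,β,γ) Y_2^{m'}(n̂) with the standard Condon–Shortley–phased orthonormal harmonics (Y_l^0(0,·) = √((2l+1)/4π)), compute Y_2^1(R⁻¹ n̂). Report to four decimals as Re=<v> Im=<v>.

Re=-0.0996 Im=0.3123

Need the full column D^2_{m',1} for m'=−2..2 at α=4.5955, β=1.1304, γ=3.6869.
cos(β/2)=0.844482, sin(β/2)=0.535585
d^2_{-2,1}: single k=3 term ⇒ +0.259480;  D = +0.184635-0.182318i
d^2_{-1,1}: k∈[2..3] ⇒ +0.613703 -0.082283 = +0.531419;  D = +0.326743+0.419100i
d^2_{0,1}: k∈[1..2] ⇒ +0.790086 -0.317797 = +0.472288;  D = -0.403791+0.244967i
d^2_{1,1}: k∈[0..1] ⇒ +0.508582 -0.613703 = -0.105121;  D = +0.043671+0.095621i
d^2_{2,1}: single k=0 term ⇒ -0.645102;  D = -0.614051+0.197733i
Y_2^{m'}(θ=2.5035,φ=2.7564) and Σ D·Y over m':
  (+0.1846-0.1823i)·(+0.0984+0.0954i)  (+0.3267+0.4191i)·(+0.3425+0.1389i)  (-0.4038+0.2450i)·(+0.2951+0.0000i)  (+0.0437+0.0956i)·(-0.3425+0.1389i)  (-0.6141+0.1977i)·(+0.0984-0.0954i)
Y_2^1(R⁻¹ n̂) = -0.099627+0.312282i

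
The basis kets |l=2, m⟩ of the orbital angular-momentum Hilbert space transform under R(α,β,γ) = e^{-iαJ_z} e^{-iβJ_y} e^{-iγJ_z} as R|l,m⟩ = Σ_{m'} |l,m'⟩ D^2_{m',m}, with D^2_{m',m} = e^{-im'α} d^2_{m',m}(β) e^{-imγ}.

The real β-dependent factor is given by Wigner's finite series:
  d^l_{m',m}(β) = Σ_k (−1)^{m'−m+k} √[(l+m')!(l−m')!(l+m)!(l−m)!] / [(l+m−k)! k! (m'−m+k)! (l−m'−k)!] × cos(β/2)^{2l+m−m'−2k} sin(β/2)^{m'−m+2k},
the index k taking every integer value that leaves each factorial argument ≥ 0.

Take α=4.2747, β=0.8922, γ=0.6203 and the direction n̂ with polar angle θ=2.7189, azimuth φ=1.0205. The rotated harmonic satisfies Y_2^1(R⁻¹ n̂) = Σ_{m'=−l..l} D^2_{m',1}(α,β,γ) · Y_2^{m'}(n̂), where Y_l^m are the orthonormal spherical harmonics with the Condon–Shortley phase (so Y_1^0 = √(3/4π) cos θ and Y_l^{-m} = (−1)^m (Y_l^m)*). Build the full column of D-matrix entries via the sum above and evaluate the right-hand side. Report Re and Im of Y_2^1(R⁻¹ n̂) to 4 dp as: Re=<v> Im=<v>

Need the full column D^2_{m',1} for m'=−2..2 at α=4.2747, β=0.8922, γ=0.6203.
cos(β/2)=0.902137, sin(β/2)=0.431450
d^2_{-2,1}: single k=3 term ⇒ +0.144909;  D = -0.010875+0.144500i
d^2_{-1,1}: k∈[2..3] ⇒ +0.454494 -0.034652 = +0.419842;  D = -0.365838-0.205985i
d^2_{0,1}: k∈[1..2] ⇒ +0.775932 -0.177476 = +0.598455;  D = +0.486966-0.347870i
d^2_{1,1}: k∈[0..1] ⇒ +0.662353 -0.454494 = +0.207859;  D = +0.037747+0.204403i
d^2_{2,1}: single k=0 term ⇒ -0.633546;  D = +0.613046+0.159857i
Y_2^{m'}(θ=2.7189,φ=1.0205) and Σ D·Y over m':
  (-0.0109+0.1445i)·(-0.0295-0.0579i)  (-0.3658-0.2060i)·(-0.1511+0.2464i)  (+0.4870-0.3479i)·(+0.4716+0.0000i)  (+0.0377+0.2044i)·(+0.1511+0.2464i)  (+0.6130+0.1599i)·(-0.0295+0.0579i)
Y_2^1(R⁻¹ n̂) = +0.272398-0.155651i

Re=0.2724 Im=-0.1557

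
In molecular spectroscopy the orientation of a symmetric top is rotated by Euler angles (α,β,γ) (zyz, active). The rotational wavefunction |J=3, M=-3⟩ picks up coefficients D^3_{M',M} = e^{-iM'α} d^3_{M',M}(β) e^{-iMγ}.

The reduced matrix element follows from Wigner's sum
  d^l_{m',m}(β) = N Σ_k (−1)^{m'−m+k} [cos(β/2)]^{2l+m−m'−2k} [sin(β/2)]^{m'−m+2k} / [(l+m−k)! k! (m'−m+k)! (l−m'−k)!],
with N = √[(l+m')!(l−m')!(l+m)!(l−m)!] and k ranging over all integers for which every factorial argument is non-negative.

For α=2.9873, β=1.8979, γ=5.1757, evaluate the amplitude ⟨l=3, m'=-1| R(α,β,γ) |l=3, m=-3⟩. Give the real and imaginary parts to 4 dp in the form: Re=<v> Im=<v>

First d^3_{-1,-3}(β=1.8979), then the phase factors e^{-i(-1)α} and e^{-i(-3)γ}:
c=cos(1.8979/2)=0.582537, s=sin(1.8979/2)=0.812804; N=√[2·24·1·720]=185.903201
k∈{0} keeps every argument non-negative
  k=0: (−1)^2·185.9032/(48)·0.5825^4·0.8128^2 = +0.294653
d^3_{-1,-3}(1.8979) = +0.294653
Attach z-rotation phases: D = e^{-i(-1)(2.9873)}·(+0.294653)·e^{-i(-3)(5.1757)} = +0.278258-0.096916i

Re=0.2783 Im=-0.0969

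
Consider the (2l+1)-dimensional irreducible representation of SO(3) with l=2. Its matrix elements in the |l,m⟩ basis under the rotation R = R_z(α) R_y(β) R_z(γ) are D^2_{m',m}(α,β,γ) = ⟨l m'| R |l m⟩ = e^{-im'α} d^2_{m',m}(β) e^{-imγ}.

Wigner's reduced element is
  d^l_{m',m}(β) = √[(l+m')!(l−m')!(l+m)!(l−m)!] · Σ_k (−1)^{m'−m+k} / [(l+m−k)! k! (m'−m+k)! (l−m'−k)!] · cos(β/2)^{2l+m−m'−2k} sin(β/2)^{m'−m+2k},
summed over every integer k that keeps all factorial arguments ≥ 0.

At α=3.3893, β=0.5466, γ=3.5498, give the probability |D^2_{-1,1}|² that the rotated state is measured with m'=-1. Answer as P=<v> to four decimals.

P=0.0389

First d^2_{-1,1}(β=0.5466), then the phase factors e^{-i(-1)α} and e^{-i(1)γ}:
Half-angle: c=0.962885, s=0.269910. N=√(1·6·6·1)=6.000000
k: max(0,(1)−(-1))=2 … min(2+(1),2−(-1))=3
  k=2: (−1)^0·6.0000/(2)·0.9629^2·0.2699^2 = +0.202633
  k=3: (−1)^1·6.0000/(6)·0.9629^0·0.2699^4 = -0.005307
d^2_{-1,1}(0.5466) = +0.202633 -0.005307 = +0.197325
|D^2_{-1,1}|² = |d^2_{-1,1}(β)|² = (+0.197325)² = 0.038937 (the z-rotation phases have unit modulus)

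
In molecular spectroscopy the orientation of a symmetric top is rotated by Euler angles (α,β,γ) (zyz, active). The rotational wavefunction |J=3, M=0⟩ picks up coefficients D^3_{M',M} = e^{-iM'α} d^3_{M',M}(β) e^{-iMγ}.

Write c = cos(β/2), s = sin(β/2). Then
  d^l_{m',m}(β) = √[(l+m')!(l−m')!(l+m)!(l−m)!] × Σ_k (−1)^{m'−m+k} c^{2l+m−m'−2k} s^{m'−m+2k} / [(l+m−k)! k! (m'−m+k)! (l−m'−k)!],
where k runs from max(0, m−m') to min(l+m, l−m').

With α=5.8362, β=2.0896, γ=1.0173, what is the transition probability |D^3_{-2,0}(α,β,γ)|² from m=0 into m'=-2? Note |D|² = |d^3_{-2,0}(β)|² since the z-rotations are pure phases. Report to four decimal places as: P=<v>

P=0.2622

D^3_{-2,0}(5.8362,2.0896,1.0173) = e^{-i·-2·5.8362}·d^3_{-2,0}(2.0896)·e^{-i·0·1.0173}. Compute d first:
With c≡cos(β/2)=0.502075 and s≡sin(β/2)=0.864824, N=[1·120·6·6]^{1/2}=65.726707
The bounds max(0,m−m')=2 and min(l+m,l−m')=3 give 2 terms
  k=2: (−1)^0·65.7267/(12)·0.5021^4·0.8648^2 = +0.260310
  k=3: (−1)^1·65.7267/(12)·0.5021^2·0.8648^4 = -0.772341
d^3_{-2,0}(2.0896) = +0.260310 -0.772341 = -0.512031
|D^3_{-2,0}|² = |d^3_{-2,0}(β)|² = (-0.512031)² = 0.262176 (the z-rotation phases have unit modulus)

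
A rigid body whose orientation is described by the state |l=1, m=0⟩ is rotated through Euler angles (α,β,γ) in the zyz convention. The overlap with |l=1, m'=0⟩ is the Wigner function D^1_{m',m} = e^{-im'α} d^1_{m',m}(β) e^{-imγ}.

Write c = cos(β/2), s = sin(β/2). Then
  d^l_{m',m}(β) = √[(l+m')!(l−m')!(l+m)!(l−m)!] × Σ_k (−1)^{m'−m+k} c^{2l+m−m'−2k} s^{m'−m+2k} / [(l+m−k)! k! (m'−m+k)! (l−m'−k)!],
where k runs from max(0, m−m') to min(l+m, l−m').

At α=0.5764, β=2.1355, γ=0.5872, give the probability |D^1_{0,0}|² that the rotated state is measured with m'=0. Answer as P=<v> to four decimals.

Split into d^1_{0,0}(β=2.1355) × two z-phases.
c=cos(2.1355/2)=0.482097, s=sin(2.1355/2)=0.876118; N=√[1·1·1·1]=1.000000
k: max(0,(0)−(0))=0 … min(1+(0),1−(0))=1
  k=0: (−1)^0·1.0000/(1)·0.4821^2·0.8761^0 = +0.232417
  k=1: (−1)^1·1.0000/(1)·0.4821^0·0.8761^2 = -0.767583
d^1_{0,0}(2.1355) = +0.232417 -0.767583 = -0.535166
|D^1_{0,0}|² = |d^1_{0,0}(β)|² = (-0.535166)² = 0.286402 (the z-rotation phases have unit modulus)

P=0.2864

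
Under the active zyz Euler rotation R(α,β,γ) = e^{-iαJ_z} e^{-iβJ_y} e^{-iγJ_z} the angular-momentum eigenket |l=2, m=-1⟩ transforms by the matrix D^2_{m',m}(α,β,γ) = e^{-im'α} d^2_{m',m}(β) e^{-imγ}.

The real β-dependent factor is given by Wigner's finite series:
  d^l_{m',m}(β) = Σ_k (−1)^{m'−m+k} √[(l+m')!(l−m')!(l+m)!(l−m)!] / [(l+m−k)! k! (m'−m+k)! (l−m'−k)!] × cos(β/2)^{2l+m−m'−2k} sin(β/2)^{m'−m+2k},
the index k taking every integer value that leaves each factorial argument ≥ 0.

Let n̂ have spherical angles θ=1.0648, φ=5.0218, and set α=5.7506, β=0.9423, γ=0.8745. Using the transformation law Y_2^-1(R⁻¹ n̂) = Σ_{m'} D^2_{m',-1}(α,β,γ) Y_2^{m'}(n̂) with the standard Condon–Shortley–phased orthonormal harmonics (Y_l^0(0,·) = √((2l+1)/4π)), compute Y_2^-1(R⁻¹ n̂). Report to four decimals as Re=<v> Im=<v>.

Need the full column D^2_{m',-1} for m'=−2..2 at α=5.7506, β=0.9423, γ=0.8745.
cos(β/2)=0.891047, sin(β/2)=0.453911
d^2_{-2,-1}: single k=1 term ⇒ +0.642248;  D = +0.630609-0.121717i
d^2_{-1,-1}: k∈[0..1] ⇒ +0.630380 -0.490755 = +0.139625;  D = +0.131543+0.046815i
d^2_{0,-1}: k∈[0..1] ⇒ -0.786590 +0.204122 = -0.582468;  D = -0.373584-0.446883i
d^2_{1,-1}: k∈[0..1] ⇒ +0.490755 -0.042451 = +0.448304;  D = +0.073065+0.442310i
d^2_{2,-1}: single k=0 term ⇒ -0.166665;  D = +0.060094-0.155454i
Y_2^{m'}(θ=1.0648,φ=5.0218) and Σ D·Y over m':
  (+0.6306-0.1217i)·(-0.2407+0.1714i)  (+0.1315+0.0468i)·(+0.0997+0.3120i)  (-0.3736-0.4469i)·(-0.0931+0.0000i)  (+0.0731+0.4423i)·(-0.0997+0.3120i)  (+0.0601-0.1555i)·(-0.2407-0.1714i)
Y_2^-1(R⁻¹ n̂) = -0.284025+0.230531i

Re=-0.2840 Im=0.2305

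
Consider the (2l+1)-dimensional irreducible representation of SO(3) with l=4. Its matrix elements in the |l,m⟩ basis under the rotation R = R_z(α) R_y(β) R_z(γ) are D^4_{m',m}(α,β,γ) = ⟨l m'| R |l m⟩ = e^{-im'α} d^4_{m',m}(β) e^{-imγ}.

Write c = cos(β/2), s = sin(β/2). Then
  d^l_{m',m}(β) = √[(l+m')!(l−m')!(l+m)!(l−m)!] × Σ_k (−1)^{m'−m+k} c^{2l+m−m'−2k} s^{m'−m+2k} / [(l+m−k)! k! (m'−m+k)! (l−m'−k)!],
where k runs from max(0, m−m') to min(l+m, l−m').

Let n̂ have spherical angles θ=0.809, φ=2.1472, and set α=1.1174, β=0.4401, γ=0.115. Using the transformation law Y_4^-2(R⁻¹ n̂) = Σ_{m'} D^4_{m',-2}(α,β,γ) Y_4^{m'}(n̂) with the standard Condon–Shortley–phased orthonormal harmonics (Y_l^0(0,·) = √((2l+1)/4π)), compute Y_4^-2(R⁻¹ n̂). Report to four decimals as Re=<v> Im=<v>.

Re=-0.3973 Im=-0.1535

Need the full column D^4_{m',-2} for m'=−4..4 at α=1.1174, β=0.4401, γ=0.115.
cos(β/2)=0.975887, sin(β/2)=0.218278
d^4_{-4,-2}: single k=2 term ⇒ +0.217769;  D = -0.002785-0.217751i
d^4_{-3,-2}: k∈[1..2] ⇒ +0.688446 -0.103327 = +0.585119;  D = -0.529236-0.249547i
d^4_{-2,-2}: k∈[0..2] ⇒ +0.822611 -0.493854 +0.030884 = +0.359641;  D = -0.280371+0.225242i
d^4_{-1,-2}: k∈[0..2] ⇒ -0.780625 +0.195270 -0.006513 = -0.591868;  D = -0.131124-0.577160i
d^4_{0,-2}: k∈[0..2] ⇒ +0.390426 -0.052087 +0.000977 = +0.339316;  D = +0.330381+0.077356i
d^4_{1,-2}: k∈[0..2] ⇒ -0.130180 +0.009769 -0.000098 = -0.120508;  D = -0.076093+0.093446i
d^4_{2,-2}: k∈[0..2] ⇒ +0.030884 -0.001236 +0.000005 = +0.029653;  D = -0.012469-0.026904i
d^4_{3,-2}: k∈[0..1] ⇒ -0.005169 +0.000086 = -0.005083;  D = +0.005082+0.000099i
d^4_{4,-2}: single k=0 term ⇒ +0.000545;  D = -0.000248+0.000485i
Y_4^{m'}(θ=0.809,φ=2.1472) and Σ D·Y over m':
  (-0.0028-0.2178i)·(-0.0813-0.0900i)  (-0.5292-0.2495i)·(+0.3232-0.0516i)  (-0.2804+0.2252i)·(-0.1660+0.3737i)  (-0.1311-0.5772i)·(-0.0431-0.0663i)  (+0.3304+0.0774i)·(-0.3542+0.0000i)  (-0.0761+0.0934i)·(+0.0431-0.0663i)  (-0.0125-0.0269i)·(-0.1660-0.3737i)  (+0.0051+0.0001i)·(-0.3232-0.0516i)  (-0.0002+0.0005i)·(-0.0813+0.0900i)
Y_4^-2(R⁻¹ n̂) = -0.397348-0.153517i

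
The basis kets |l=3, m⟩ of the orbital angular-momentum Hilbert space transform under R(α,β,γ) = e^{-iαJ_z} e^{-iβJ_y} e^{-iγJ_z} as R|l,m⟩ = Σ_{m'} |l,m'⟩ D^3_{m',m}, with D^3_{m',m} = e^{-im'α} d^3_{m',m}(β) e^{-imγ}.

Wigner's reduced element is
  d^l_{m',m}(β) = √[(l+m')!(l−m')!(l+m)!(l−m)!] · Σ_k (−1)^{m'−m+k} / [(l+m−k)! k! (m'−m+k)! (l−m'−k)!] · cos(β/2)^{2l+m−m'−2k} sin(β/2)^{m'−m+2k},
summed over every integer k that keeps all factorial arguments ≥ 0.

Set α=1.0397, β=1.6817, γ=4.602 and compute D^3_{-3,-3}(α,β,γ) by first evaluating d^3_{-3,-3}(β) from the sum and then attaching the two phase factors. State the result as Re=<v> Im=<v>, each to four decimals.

Re=-0.0304 Im=-0.0825

First d^3_{-3,-3}(β=1.6817), then the phase factors e^{-i(-3)α} and e^{-i(-3)γ}:
c=cos(1.6817/2)=0.666830, s=sin(1.6817/2)=0.745210; N=√[1·720·1·720]=720.000000
k: max(0,(-3)−(-3))=0 … min(3+(-3),3−(-3))=0
  k=0: (−1)^0·720.0000/(720)·0.6668^6·0.7452^0 = +0.087920
d^3_{-3,-3}(1.6817) = +0.087920
Attach z-rotation phases: D = e^{-i(-3)(1.0397)}·(+0.087920)·e^{-i(-3)(4.602)} = -0.030450-0.082479i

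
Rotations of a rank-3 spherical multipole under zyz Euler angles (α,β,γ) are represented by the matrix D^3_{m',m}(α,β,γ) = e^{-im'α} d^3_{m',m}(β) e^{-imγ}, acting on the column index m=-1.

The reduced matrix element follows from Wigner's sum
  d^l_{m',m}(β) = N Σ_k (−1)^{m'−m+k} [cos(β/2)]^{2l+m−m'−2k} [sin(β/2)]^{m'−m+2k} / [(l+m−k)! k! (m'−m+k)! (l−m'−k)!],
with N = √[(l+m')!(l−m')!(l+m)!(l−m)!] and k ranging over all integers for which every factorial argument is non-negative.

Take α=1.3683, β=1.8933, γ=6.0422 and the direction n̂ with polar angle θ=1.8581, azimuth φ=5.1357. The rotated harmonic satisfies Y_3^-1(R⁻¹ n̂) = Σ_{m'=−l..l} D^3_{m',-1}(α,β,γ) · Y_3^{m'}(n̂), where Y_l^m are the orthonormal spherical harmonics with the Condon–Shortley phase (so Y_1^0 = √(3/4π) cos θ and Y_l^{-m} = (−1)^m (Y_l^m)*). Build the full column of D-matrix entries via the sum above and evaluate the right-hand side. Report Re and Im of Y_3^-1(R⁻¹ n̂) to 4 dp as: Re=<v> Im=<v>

Need the full column D^3_{m',-1} for m'=−3..3 at α=1.3683, β=1.8933, γ=6.0422.
cos(β/2)=0.584405, sin(β/2)=0.811462
d^3_{-3,-1}: single k=2 term ⇒ +0.297466;  D = -0.223181-0.196663i
d^3_{-2,-1}: k∈[1..2] ⇒ +0.174919 -0.674491 = -0.499572;  D = +0.398914-0.300732i
d^3_{-1,-1}: k∈[0..2] ⇒ +0.039837 -0.614443 +0.888489 = +0.313883;  D = +0.134683+0.283519i
d^3_{0,-1}: k∈[0..2] ⇒ -0.191614 +1.108302 -0.712272 = +0.204416;  D = +0.198509-0.048786i
d^3_{1,-1}: k∈[0..2] ⇒ +0.460832 -1.184652 +0.285503 = -0.438317;  D = +0.016866+0.437993i
d^3_{2,-1}: k∈[0..1] ⇒ -0.674491 +0.650213 = -0.024278;  D = +0.023953+0.003964i
d^3_{3,-1}: single k=0 term ⇒ +0.573517;  D = -0.205522+0.535428i
Y_3^{m'}(θ=1.8581,φ=5.1357) and Σ D·Y over m':
  (-0.2232-0.1967i)·(-0.3515-0.1091i)  (+0.3989-0.3007i)·(+0.1765-0.1995i)  (+0.1347+0.2835i)·(-0.0762-0.1691i)  (+0.1985-0.0488i)·(+0.2748+0.0000i)  (+0.0169+0.4380i)·(+0.0762-0.1691i)  (+0.0240+0.0040i)·(+0.1765+0.1995i)  (-0.2055+0.5354i)·(+0.3515-0.1091i)
Y_3^-1(R⁻¹ n̂) = +0.224575+0.149616i

Re=0.2246 Im=0.1496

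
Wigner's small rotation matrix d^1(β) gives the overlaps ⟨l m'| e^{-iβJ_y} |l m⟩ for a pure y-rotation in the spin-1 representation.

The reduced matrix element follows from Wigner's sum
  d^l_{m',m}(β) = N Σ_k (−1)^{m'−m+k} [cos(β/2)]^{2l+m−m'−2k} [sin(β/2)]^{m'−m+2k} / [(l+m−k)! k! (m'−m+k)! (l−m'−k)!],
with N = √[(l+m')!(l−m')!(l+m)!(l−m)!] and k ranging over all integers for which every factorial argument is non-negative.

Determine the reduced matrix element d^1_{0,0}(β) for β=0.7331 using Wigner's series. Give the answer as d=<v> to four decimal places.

d=0.7431

d^1_{0,0}(β=0.7331) via Wigner's sum:
With c≡cos(β/2)=0.933569 and s≡sin(β/2)=0.358397, N=[1·1·1·1]^{1/2}=1.000000
k∈{0,1} keeps every argument non-negative
  k=0: (−1)^0·1.0000/(1)·0.9336^2·0.3584^0 = +0.871552
  k=1: (−1)^1·1.0000/(1)·0.9336^0·0.3584^2 = -0.128448
d^1_{0,0}(0.7331) = +0.871552 -0.128448 = +0.743104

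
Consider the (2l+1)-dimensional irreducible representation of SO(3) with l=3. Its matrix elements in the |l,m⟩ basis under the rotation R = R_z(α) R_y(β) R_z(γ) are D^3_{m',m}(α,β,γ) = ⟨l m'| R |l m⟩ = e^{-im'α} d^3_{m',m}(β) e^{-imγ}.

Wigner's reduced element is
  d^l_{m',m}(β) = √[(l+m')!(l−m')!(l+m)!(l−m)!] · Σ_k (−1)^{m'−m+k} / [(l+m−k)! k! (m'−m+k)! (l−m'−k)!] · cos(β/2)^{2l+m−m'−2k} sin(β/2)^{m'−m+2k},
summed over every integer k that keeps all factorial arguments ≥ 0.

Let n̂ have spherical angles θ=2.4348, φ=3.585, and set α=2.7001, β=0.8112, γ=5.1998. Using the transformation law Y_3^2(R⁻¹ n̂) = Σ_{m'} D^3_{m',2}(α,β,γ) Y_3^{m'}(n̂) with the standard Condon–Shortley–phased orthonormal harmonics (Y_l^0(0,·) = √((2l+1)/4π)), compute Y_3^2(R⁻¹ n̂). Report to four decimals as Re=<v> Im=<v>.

Re=0.2174 Im=0.0238

Need the full column D^3_{m',2} for m'=−3..3 at α=2.7001, β=0.8112, γ=5.1998.
cos(β/2)=0.918866, sin(β/2)=0.394570
d^3_{-3,2}: single k=5 term ⇒ +0.021525;  D = -0.014331-0.016062i
d^3_{-2,2}: k∈[4..5] ⇒ +0.102322 -0.003774 = +0.098549;  D = +0.027898+0.094518i
d^3_{-1,2}: k∈[3..4] ⇒ +0.301411 -0.027789 = +0.273622;  D = +0.042102-0.270363i
d^3_{0,2}: k∈[2..3] ⇒ +0.607879 -0.112089 = +0.495791;  D = -0.278295+0.410317i
d^3_{1,2}: k∈[1..2] ⇒ +0.817306 -0.301411 = +0.515895;  D = +0.444247-0.262283i
d^3_{2,2}: k∈[0..1] ⇒ +0.601884 -0.554915 = +0.046968;  D = -0.046770+0.004307i
d^3_{3,2}: single k=0 term ⇒ -0.633083;  D = -0.594775-0.216878i
Y_3^{m'}(θ=2.4348,φ=3.585) and Σ D·Y over m':
  (-0.0143-0.0161i)·(-0.0272+0.1110i)  (+0.0279+0.0945i)·(-0.2071+0.2540i)  (+0.0421-0.2704i)·(-0.3586+0.1703i)  (-0.2783+0.4103i)·(+0.0308+0.0000i)  (+0.4442-0.2623i)·(+0.3586+0.1703i)  (-0.0468+0.0043i)·(-0.2071-0.2540i)  (-0.5948-0.2169i)·(+0.0272+0.1110i)
Y_3^2(R⁻¹ n̂) = +0.217372+0.023808i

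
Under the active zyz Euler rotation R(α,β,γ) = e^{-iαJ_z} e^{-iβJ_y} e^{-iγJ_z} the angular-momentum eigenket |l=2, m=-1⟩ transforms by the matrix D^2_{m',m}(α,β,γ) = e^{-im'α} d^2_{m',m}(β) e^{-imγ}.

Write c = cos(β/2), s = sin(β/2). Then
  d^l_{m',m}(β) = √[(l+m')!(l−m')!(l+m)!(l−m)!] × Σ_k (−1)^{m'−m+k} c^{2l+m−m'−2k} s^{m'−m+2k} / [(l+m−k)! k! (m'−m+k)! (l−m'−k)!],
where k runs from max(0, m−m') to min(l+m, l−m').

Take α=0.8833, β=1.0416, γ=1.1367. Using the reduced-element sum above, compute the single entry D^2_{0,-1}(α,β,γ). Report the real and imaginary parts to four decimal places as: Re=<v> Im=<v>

First d^2_{0,-1}(β=1.0416), then the phase factors e^{-i(0)α} and e^{-i(-1)γ}:
c=cos(1.0416/2)=0.867421, s=sin(1.0416/2)=0.497574; N=√[2·2·1·6]=4.898979
Admissible k: 0..1 (factorial args all ≥0)
  k=0: (−1)^1·4.8990/(2)·0.8674^3·0.4976^1 = -0.795470
  k=1: (−1)^2·4.8990/(2)·0.8674^1·0.4976^3 = +0.261746
d^2_{0,-1}(1.0416) = -0.795470 +0.261746 = -0.533725
Attach z-rotation phases: D = e^{-i(0)(0.8833)}·(-0.533725)·e^{-i(-1)(1.1367)} = -0.224480-0.484222i

Re=-0.2245 Im=-0.4842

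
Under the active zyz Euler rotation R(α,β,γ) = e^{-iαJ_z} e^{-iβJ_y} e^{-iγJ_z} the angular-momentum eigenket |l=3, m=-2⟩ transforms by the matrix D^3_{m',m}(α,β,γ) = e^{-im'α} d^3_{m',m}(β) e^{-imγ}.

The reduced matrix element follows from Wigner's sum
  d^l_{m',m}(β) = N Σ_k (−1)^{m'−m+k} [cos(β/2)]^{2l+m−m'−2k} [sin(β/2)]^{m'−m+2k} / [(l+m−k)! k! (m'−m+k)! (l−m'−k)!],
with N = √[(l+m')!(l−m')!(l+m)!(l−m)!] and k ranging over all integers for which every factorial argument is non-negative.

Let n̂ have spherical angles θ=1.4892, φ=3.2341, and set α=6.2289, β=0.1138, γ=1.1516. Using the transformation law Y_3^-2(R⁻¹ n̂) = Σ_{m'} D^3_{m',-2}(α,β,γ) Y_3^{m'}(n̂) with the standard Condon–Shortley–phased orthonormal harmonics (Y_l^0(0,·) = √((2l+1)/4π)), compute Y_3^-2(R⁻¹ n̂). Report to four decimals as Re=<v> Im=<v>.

Need the full column D^3_{m',-2} for m'=−3..3 at α=6.2289, β=0.1138, γ=1.1516.
cos(β/2)=0.998382, sin(β/2)=0.056869
d^3_{-3,-2}: single k=1 term ⇒ +0.138177;  D = -0.074512+0.116365i
d^3_{-2,-2}: k∈[0..1] ⇒ +0.990329 -0.016066 = +0.974263;  D = -0.569116+0.790756i
d^3_{-1,-2}: k∈[0..1] ⇒ -0.178386 +0.001158 = -0.177228;  D = +0.111180-0.138017i
d^3_{0,-2}: k∈[0..1] ⇒ +0.017600 -0.000057 = +0.017542;  D = -0.011730+0.013044i
d^3_{1,-2}: k∈[0..1] ⇒ -0.001158 +0.000002 = -0.001156;  D = +0.000818-0.000816i
d^3_{2,-2}: k∈[0..1] ⇒ +0.000052 -0.000000 = +0.000052;  D = -0.000039+0.000035i
d^3_{3,-2}: single k=0 term ⇒ -0.000001;  D = +0.000001-0.000001i
Y_3^{m'}(θ=1.4892,φ=3.2341) and Σ D·Y over m':
  (-0.0745+0.1164i)·(-0.3973+0.1132i)  (-0.5691+0.7908i)·(+0.0813-0.0152i)  (+0.1112-0.1380i)·(+0.3101-0.0288i)  (-0.0117+0.0130i)·(-0.0902+0.0000i)  (+0.0008-0.0008i)·(-0.3101-0.0288i)  (-0.0000+0.0000i)·(+0.0813+0.0152i)  (+0.0000-0.0000i)·(+0.3973+0.1132i)
Y_3^-2(R⁻¹ n̂) = +0.013463-0.028623i

Re=0.0135 Im=-0.0286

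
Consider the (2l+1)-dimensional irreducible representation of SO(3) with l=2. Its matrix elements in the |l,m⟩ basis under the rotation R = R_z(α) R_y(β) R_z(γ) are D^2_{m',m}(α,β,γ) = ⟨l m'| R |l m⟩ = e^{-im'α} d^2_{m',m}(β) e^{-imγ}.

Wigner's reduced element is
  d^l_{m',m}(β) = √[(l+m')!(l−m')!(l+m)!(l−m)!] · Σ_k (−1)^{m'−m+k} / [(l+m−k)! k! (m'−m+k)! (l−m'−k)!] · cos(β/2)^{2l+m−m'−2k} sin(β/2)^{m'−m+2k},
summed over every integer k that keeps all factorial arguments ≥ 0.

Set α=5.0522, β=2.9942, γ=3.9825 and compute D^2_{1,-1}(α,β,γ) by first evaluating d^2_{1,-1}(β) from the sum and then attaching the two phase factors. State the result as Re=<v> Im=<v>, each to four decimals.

Split into d^2_{1,-1}(β=2.9942) × two z-phases.
Half-angle: c=0.073630, s=0.997286. N=√(6·1·1·6)=6.000000
The bounds max(0,m−m')=0 and min(l+m,l−m')=1 give 2 terms
  k=0: (−1)^2·6.0000/(2)·0.0736^2·0.9973^2 = +0.016176
  k=1: (−1)^3·6.0000/(6)·0.0736^0·0.9973^4 = -0.989187
d^2_{1,-1}(2.9942) = +0.016176 -0.989187 = -0.973011
Phases: e^{-i·(1)·5.0522}=+0.333309+0.942818i, e^{-i·(-1)·3.9825}=-0.666787-0.745248i ⇒ D=-0.467422+0.853386i

Re=-0.4674 Im=0.8534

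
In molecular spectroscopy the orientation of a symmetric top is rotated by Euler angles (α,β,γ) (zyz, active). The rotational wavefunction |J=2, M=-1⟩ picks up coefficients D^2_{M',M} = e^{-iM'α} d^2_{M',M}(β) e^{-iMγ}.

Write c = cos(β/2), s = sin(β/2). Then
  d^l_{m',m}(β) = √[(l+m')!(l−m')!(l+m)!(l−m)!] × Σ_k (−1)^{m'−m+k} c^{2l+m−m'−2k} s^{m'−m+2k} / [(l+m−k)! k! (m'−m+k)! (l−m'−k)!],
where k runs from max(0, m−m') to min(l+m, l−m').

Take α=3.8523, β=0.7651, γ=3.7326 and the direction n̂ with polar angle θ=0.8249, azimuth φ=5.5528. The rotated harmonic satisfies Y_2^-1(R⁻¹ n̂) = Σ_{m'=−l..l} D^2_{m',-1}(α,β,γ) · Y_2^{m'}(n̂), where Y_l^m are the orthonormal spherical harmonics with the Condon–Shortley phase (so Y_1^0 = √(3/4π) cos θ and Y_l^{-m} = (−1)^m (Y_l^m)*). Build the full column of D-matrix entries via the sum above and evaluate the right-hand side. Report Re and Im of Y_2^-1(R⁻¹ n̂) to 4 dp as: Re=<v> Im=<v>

Need the full column D^2_{m',-1} for m'=−2..2 at α=3.8523, β=0.7651, γ=3.7326.
cos(β/2)=0.927716, sin(β/2)=0.373287
d^2_{-2,-1}: single k=1 term ⇒ +0.596099;  D = +0.254778-0.538908i
d^2_{-1,-1}: k∈[0..1] ⇒ +0.740730 -0.359781 = +0.380949;  D = +0.101274+0.367241i
d^2_{0,-1}: k∈[0..1] ⇒ -0.730069 +0.118201 = -0.611868;  D = +0.508083+0.340931i
d^2_{1,-1}: k∈[0..1] ⇒ +0.359781 -0.019417 = +0.340364;  D = +0.337928-0.040644i
d^2_{2,-1}: single k=0 term ⇒ -0.096511;  D = +0.065104-0.071245i
Y_2^{m'}(θ=0.8249,φ=5.5528) and Σ D·Y over m':
  (+0.2548-0.5389i)·(+0.0229+0.2071i)  (+0.1013+0.3672i)·(+0.2868+0.2569i)  (+0.5081+0.3409i)·(+0.1204+0.0000i)  (+0.3379-0.0406i)·(-0.2868+0.2569i)  (+0.0651-0.0712i)·(+0.0229-0.2071i)
Y_2^-1(R⁻¹ n̂) = +0.013547+0.296190i

Re=0.0135 Im=0.2962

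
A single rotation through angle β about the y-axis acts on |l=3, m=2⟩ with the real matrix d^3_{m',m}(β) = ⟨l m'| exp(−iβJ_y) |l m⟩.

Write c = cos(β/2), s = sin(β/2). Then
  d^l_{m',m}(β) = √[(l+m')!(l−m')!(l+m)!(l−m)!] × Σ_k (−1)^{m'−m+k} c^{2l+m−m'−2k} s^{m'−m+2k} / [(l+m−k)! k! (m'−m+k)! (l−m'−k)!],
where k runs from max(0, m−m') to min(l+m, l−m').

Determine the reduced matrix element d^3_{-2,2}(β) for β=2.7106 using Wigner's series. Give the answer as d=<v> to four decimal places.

d^3_{-2,2}(β=2.7106) via Wigner's sum:
With c≡cos(β/2)=0.213832 and s≡sin(β/2)=0.976870, N=[1·120·120·1]^{1/2}=120.000000
k∈{4,5} keeps every argument non-negative
  k=4: (−1)^0·120.0000/(24)·0.2138^2·0.9769^4 = +0.208192
  k=5: (−1)^1·120.0000/(120)·0.2138^0·0.9769^6 = -0.869004
d^3_{-2,2}(2.7106) = +0.208192 -0.869004 = -0.660812

d=-0.6608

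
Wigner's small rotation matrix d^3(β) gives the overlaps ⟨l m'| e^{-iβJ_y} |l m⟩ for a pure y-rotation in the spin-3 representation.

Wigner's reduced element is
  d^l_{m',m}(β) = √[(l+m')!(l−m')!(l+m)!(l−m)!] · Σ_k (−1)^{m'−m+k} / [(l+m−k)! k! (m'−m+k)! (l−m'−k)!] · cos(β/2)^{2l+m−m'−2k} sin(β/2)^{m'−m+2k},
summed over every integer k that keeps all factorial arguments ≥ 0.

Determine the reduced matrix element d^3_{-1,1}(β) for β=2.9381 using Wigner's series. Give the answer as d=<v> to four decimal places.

d=0.8892

d^3_{-1,1}(β=2.9381) via Wigner's sum:
Half-angle: c=0.101571, s=0.994828. N=√(2·24·24·2)=48.000000
k∈{2,3,4} keeps every argument non-negative
  k=2: (−1)^0·48.0000/(8)·0.1016^4·0.9948^2 = +0.000632
  k=3: (−1)^1·48.0000/(6)·0.1016^2·0.9948^4 = -0.080839
  k=4: (−1)^2·48.0000/(48)·0.1016^0·0.9948^6 = +0.969368
d^3_{-1,1}(2.9381) = +0.000632 -0.080839 +0.969368 = +0.889161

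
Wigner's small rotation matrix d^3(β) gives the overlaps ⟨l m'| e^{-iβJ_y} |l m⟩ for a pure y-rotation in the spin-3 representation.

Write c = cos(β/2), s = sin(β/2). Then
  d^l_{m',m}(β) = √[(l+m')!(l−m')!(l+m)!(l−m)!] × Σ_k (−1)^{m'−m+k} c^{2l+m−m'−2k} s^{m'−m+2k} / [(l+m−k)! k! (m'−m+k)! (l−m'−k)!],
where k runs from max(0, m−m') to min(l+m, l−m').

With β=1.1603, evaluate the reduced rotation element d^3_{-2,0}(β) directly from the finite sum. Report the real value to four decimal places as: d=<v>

d^3_{-2,0}(β=1.1603) via Wigner's sum:
c=cos(1.1603/2)=0.836380, s=sin(1.1603/2)=0.548149; N=√[1·120·6·6]=65.726707
The bounds max(0,m−m')=2 and min(l+m,l−m')=3 give 2 terms
  k=2: (−1)^0·65.7267/(12)·0.8364^4·0.5481^2 = +0.805330
  k=3: (−1)^1·65.7267/(12)·0.8364^2·0.5481^4 = -0.345911
d^3_{-2,0}(1.1603) = +0.805330 -0.345911 = +0.459419

d=0.4594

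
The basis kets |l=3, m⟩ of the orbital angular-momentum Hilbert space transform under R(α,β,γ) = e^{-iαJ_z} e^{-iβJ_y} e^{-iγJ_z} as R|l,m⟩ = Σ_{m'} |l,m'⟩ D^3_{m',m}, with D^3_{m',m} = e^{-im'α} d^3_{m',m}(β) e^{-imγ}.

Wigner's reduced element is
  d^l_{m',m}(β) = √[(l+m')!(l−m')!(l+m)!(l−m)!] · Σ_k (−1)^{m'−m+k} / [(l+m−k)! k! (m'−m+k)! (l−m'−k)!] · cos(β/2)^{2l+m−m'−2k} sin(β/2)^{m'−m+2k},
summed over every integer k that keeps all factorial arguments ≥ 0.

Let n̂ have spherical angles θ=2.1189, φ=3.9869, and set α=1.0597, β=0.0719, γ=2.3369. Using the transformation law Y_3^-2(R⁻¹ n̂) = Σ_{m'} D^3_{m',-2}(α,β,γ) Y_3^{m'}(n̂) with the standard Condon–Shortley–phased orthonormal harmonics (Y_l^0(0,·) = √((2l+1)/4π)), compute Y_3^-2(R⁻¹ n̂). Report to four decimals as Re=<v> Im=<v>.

Need the full column D^3_{m',-2} for m'=−3..3 at α=1.0597, β=0.0719, γ=2.3369.
cos(β/2)=0.999354, sin(β/2)=0.035942
d^3_{-3,-2}: single k=1 term ⇒ +0.087756;  D = +0.000095+0.087756i
d^3_{-2,-2}: k∈[0..1] ⇒ +0.996129 -0.006443 = +0.989687;  D = +0.863737+0.483155i
d^3_{-1,-2}: k∈[0..1] ⇒ -0.113293 +0.000293 = -0.113000;  D = -0.096353+0.059033i
d^3_{0,-2}: k∈[0..1] ⇒ +0.007057 -0.000009 = +0.007048;  D = -0.000272-0.007043i
d^3_{1,-2}: k∈[0..1] ⇒ -0.000293 +0.000000 = -0.000293;  D = +0.000261+0.000133i
d^3_{2,-2}: k∈[0..1] ⇒ +0.000008 -0.000000 = +0.000008;  D = -0.000007+0.000005i
d^3_{3,-2}: single k=0 term ⇒ -0.000000;  D = -0.000000-0.000000i
Y_3^{m'}(θ=2.1189,φ=3.9869) and Σ D·Y over m':
  (+0.0001+0.0878i)·(+0.2133+0.1477i)  (+0.8637+0.4832i)·(+0.0464+0.3852i)  (-0.0964+0.0590i)·(-0.0654+0.0738i)  (-0.0003-0.0070i)·(+0.3194+0.0000i)  (+0.0003+0.0001i)·(+0.0654+0.0738i)  (-0.0000+0.0000i)·(+0.0464-0.3852i)  (-0.0000-0.0000i)·(-0.2133+0.1477i)
Y_3^-2(R⁻¹ n̂) = -0.157107+0.360616i

Re=-0.1571 Im=0.3606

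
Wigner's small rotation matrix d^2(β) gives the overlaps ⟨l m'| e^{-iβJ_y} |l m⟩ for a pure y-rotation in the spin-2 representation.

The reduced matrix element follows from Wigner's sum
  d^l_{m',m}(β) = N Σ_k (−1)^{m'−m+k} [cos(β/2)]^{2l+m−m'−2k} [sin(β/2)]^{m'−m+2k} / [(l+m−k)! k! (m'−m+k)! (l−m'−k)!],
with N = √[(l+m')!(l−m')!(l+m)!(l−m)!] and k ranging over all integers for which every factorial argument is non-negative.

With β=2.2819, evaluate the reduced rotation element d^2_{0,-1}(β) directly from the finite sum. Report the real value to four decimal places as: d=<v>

d^2_{0,-1}(β=2.2819) via Wigner's sum:
With c≡cos(β/2)=0.416731 and s≡sin(β/2)=0.909030, N=[2·2·1·6]^{1/2}=4.898979
The bounds max(0,m−m')=0 and min(l+m,l−m')=1 give 2 terms
  k=0: (−1)^1·4.8990/(2)·0.4167^3·0.9090^1 = -0.161147
  k=1: (−1)^2·4.8990/(2)·0.4167^1·0.9090^3 = +0.766771
d^2_{0,-1}(2.2819) = -0.161147 +0.766771 = +0.605625

d=0.6056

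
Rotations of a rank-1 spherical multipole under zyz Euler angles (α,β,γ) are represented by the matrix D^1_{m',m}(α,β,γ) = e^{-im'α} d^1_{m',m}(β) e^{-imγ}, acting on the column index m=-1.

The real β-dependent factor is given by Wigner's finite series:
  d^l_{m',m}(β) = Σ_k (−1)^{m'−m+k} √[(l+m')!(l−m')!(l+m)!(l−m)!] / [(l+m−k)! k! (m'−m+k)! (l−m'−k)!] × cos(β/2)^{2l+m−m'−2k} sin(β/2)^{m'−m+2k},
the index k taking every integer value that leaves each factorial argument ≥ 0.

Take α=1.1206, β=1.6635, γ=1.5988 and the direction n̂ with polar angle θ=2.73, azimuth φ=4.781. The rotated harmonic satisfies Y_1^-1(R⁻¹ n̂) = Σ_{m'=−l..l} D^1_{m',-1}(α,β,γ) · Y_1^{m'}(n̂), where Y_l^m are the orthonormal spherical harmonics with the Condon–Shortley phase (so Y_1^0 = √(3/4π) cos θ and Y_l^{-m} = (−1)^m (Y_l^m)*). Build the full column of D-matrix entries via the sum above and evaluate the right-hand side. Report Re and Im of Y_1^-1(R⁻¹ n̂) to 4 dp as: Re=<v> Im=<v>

Re=-0.0776 Im=0.3243

Need the full column D^1_{m',-1} for m'=−1..1 at α=1.1206, β=1.6635, γ=1.5988.
cos(β/2)=0.673583, sin(β/2)=0.739111
d^1_{-1,-1}: single k=0 term ⇒ +0.453715;  D = -0.413875+0.185915i
d^1_{0,-1}: single k=0 term ⇒ -0.704071;  D = +0.019714-0.703794i
d^1_{1,-1}: single k=0 term ⇒ +0.546285;  D = +0.485006+0.251391i
Y_1^{m'}(θ=2.73,φ=4.781) and Σ D·Y over m':
  (-0.4139+0.1859i)·(+0.0095+0.1379i)  (+0.0197-0.7038i)·(-0.4478+0.0000i)  (+0.4850+0.2514i)·(-0.0095+0.1379i)
Y_1^-1(R⁻¹ n̂) = -0.077649+0.324345i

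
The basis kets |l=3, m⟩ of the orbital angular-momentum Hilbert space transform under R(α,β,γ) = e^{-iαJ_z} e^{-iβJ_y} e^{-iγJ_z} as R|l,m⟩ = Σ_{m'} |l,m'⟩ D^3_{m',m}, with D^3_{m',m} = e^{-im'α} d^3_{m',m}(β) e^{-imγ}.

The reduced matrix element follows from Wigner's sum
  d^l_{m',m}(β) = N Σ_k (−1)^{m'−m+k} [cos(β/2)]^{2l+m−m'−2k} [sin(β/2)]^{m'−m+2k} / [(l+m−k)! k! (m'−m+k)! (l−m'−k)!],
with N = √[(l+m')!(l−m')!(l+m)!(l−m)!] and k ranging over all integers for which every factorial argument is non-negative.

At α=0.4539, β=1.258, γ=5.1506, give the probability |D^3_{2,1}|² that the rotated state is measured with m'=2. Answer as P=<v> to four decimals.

First d^3_{2,1}(β=1.258), then the phase factors e^{-i(2)α} and e^{-i(1)γ}:
c=cos(1.258/2)=0.808616, s=sin(1.258/2)=0.588336; N=√[120·1·24·2]=75.894664
The bounds max(0,m−m')=0 and min(l+m,l−m')=1 give 2 terms
  k=0: (−1)^1·75.8947/(24)·0.8086^5·0.5883^1 = -0.643188
  k=1: (−1)^2·75.8947/(12)·0.8086^3·0.5883^3 = +0.680980
d^3_{2,1}(1.258) = -0.643188 +0.680980 = +0.037792
|D^3_{2,1}|² = |d^3_{2,1}(β)|² = (+0.037792)² = 0.001428 (the z-rotation phases have unit modulus)

P=0.0014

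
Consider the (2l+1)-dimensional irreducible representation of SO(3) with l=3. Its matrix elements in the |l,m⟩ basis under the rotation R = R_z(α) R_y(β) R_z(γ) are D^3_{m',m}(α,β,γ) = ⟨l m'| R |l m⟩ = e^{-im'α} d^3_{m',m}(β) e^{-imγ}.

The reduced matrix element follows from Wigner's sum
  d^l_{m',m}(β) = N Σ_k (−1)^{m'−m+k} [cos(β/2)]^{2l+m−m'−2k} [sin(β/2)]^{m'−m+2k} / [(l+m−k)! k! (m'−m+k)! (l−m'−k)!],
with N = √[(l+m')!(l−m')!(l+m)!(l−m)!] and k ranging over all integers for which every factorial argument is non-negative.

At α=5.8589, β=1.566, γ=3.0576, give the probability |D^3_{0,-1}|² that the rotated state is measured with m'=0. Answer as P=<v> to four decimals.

P=0.1875

Split into d^3_{0,-1}(β=1.566) × two z-phases.
With c≡cos(β/2)=0.708801 and s≡sin(β/2)=0.705409, N=[6·6·2·24]^{1/2}=41.569219
k∈{0,1,2} keeps every argument non-negative
  k=0: (−1)^1·41.5692/(12)·0.7088^5·0.7054^1 = -0.437171
  k=1: (−1)^2·41.5692/(4)·0.7088^3·0.7054^3 = +1.298993
  k=2: (−1)^3·41.5692/(12)·0.7088^1·0.7054^5 = -0.428864
d^3_{0,-1}(1.566) = -0.437171 +1.298993 -0.428864 = +0.432958
|D^3_{0,-1}|² = |d^3_{0,-1}(β)|² = (+0.432958)² = 0.187453 (the z-rotation phases have unit modulus)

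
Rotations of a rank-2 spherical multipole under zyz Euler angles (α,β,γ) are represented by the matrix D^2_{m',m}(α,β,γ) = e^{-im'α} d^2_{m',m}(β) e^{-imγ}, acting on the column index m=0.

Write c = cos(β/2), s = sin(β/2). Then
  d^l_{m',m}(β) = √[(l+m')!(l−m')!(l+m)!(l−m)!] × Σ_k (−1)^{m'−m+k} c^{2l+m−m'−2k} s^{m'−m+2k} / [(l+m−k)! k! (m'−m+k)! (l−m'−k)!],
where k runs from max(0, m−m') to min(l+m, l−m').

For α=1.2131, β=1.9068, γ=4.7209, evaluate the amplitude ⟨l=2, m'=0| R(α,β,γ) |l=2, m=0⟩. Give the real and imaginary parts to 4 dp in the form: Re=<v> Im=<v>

First d^2_{0,0}(β=1.9068), then the phase factors e^{-i(0)α} and e^{-i(0)γ}:
With c≡cos(β/2)=0.578914 and s≡sin(β/2)=0.815389, N=[2·2·2·2]^{1/2}=4.000000
k: max(0,(0)−(0))=0 … min(2+(0),2−(0))=2
  k=0: (−1)^0·4.0000/(4)·0.5789^4·0.8154^0 = +0.112320
  k=1: (−1)^1·4.0000/(1)·0.5789^2·0.8154^2 = -0.891287
  k=2: (−1)^2·4.0000/(4)·0.5789^0·0.8154^4 = +0.442037
d^2_{0,0}(1.9068) = +0.112320 -0.891287 +0.442037 = -0.336930
D = (+1.000000+0.000000i)·(-0.336930)·(+1.000000+0.000000i) = -0.336930+0.000000i

Re=-0.3369 Im=0.0000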